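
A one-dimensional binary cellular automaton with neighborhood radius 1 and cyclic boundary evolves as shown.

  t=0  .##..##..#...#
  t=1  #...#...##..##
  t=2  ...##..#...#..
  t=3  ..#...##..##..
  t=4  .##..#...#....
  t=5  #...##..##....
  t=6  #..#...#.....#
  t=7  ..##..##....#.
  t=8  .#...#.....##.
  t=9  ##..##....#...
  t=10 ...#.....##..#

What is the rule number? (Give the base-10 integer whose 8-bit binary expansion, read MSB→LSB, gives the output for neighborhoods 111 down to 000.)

  nb ###: next=.  (t=1,i=13, bit7=0)
  nb ##.: next=.  (t=0,i=2, bit6=0)
  nb #.#: next=#  (t=0,i=0, bit5=1)
  nb #..: next=.  (t=0,i=3, bit4=0)
  nb .##: next=.  (t=0,i=1, bit3=0)
  nb .#.: next=#  (t=0,i=9, bit2=1)
  nb ..#: next=#  (t=0,i=4, bit1=1)
  nb ...: next=.  (t=0,i=11, bit0=0)
  bits 00100110 = 38

38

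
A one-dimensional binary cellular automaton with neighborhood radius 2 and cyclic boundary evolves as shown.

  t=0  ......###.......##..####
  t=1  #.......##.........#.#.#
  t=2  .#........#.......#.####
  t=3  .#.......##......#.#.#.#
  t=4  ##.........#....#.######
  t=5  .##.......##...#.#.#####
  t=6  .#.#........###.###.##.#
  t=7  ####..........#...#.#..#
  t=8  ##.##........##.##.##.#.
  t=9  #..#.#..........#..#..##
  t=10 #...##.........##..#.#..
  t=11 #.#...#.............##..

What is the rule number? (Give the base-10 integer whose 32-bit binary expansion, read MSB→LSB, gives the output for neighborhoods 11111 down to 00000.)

  #####|#  b31=1 t=4,i=20
  ####.|.  b30=0 t=0,i=22
  ###.#|#  b29=1 t=2,i=23
  ###..|#  b28=1 t=0,i=8
  ##.##|.  b27=0 t=5,i=0
  ##.#.|.  b26=0 t=2,i=0
  ##..#|.  b25=0 t=0,i=18
  ##...|#  b24=1 t=0,i=0
  #.###|.  b23=0 t=2,i=20
  #.##.|#  b22=1 t=1,i=23
  #.#.#|#  b21=1 t=1,i=21
  #.#..|#  b20=1 t=2,i=1
  #..##|#  b19=1 t=0,i=19
  #..#.|.  b18=0 t=9,i=2
  #...#|#  b17=1 t=5,i=13
  #....|.  b16=0 t=0,i=1
  .####|#  b15=1 t=0,i=21
  .###.|.  b14=0 t=0,i=7
  .##.#|.  b13=0 t=6,i=21
  .##..|.  b12=0 t=0,i=17
  .#.##|#  b11=1 t=1,i=22
  .#.#.|#  b10=1 t=1,i=20
  .#..#|.  b9=0 t=7,i=21
  .#...|.  b8=0 t=2,i=2
  ..###|.  b7=0 t=0,i=6
  ..##.|.  b6=0 t=0,i=16
  ..#.#|.  b5=0 t=1,i=19
  ..#..|#  b4=1 t=2,i=10
  ...##|.  b3=0 t=0,i=5
  ...#.|#  b2=1 t=1,i=18
  ....#|.  b1=0 t=0,i=4
  .....|.  b0=0 t=0,i=2
  bits 10110001011110101000110000010100 = 2977598484

2977598484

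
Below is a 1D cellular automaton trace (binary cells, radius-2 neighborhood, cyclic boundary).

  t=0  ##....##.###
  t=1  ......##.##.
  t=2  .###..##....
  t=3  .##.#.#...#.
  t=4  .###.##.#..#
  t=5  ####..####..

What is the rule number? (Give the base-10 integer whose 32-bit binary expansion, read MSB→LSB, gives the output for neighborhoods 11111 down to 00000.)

647163585

  #####|.  b31=0 t=0,i=11
  ####.|.  b30=0 t=0,i=0
  ###.#|#  b29=1 t=4,i=3
  ###..|.  b28=0 t=0,i=1
  ##.##|.  b27=0 t=0,i=8
  ##.#.|#  b26=1 t=3,i=3
  ##..#|#  b25=1 t=2,i=4
  ##...|.  b24=0 t=0,i=2
  #.###|#  b23=1 t=0,i=9
  #.##.|.  b22=0 t=1,i=9
  #.#.#|.  b21=0 t=3,i=4
  #.#..|#  b20=1 t=3,i=6
  #..##|.  b19=0 t=2,i=5
  #..#.|.  b18=0 t=4,i=10
  #...#|#  b17=1 t=3,i=8
  #....|.  b16=0 t=0,i=3
  .####|#  b15=1 t=0,i=10
  .###.|#  b14=1 t=2,i=2
  .##.#|#  b13=1 t=0,i=7
  .##..|.  b12=0 t=1,i=10
  .#.##|#  b11=1 t=4,i=0
  .#.#.|#  b10=1 t=3,i=5
  .#..#|#  b9=1 t=3,i=11
  .#...|.  b8=0 t=3,i=7
  ..###|#  b7=1 t=2,i=1
  ..##.|#  b6=1 t=0,i=6
  ..#.#|.  b5=0 t=4,i=11
  ..#..|.  b4=0 t=3,i=10
  ...##|.  b3=0 t=0,i=5
  ...#.|.  b2=0 t=3,i=9
  ....#|.  b1=0 t=0,i=4
  .....|#  b0=1 t=1,i=1
  bits 00100110100100101110111011000001 = 647163585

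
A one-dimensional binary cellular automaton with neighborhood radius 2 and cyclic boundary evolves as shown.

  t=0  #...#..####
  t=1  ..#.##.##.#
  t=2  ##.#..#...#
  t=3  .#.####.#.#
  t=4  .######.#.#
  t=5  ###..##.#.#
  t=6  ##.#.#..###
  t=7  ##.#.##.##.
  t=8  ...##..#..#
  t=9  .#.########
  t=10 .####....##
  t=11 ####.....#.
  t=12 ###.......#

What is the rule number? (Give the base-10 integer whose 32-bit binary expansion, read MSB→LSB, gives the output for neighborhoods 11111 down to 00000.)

  [31] ##### => .  t=0,i=9
  [30] ####. => #  t=0,i=10
  [29] ###.# => #  t=2,i=1
  [28] ###.. => .  t=0,i=0
  [27] ##.## => #  t=1,i=6
  [26] ##.#. => .  t=1,i=9
  [25] ##..# => #  t=5,i=3
  [24] ##... => .  t=0,i=1
  [23] #.### => #  t=3,i=3
  [22] #.##. => .  t=1,i=4
  [21] #.#.# => #  t=3,i=1
  [20] #.#.. => #  t=1,i=10
  [19] #..## => .  t=0,i=6
  [18] #..#. => #  t=1,i=1
  [17] #...# => #  t=0,i=2
  [16] #.... => .  t=10,i=6
  [15] .#### => #  t=0,i=8
  [14] .###. => .  t=2,i=0
  [13] .##.# => .  t=1,i=5
  [12] .##.. => #  t=8,i=4
  [11] .#.## => #  t=1,i=3
  [10] .#.#. => .  t=3,i=0
  [9] .#..# => #  t=0,i=5
  [8] .#... => .  t=2,i=7
  [7] ..### => #  t=0,i=7
  [6] ..##. => #  t=5,i=5
  [5] ..#.# => .  t=1,i=2
  [4] ..#.. => #  t=0,i=4
  [3] ...## => .  t=2,i=9
  [2] ...#. => .  t=0,i=3
  [1] ....# => .  t=10,i=7
  [0] ..... => .  t=11,i=6
  bits 01101010101101101001101011010000 = 1790352080

1790352080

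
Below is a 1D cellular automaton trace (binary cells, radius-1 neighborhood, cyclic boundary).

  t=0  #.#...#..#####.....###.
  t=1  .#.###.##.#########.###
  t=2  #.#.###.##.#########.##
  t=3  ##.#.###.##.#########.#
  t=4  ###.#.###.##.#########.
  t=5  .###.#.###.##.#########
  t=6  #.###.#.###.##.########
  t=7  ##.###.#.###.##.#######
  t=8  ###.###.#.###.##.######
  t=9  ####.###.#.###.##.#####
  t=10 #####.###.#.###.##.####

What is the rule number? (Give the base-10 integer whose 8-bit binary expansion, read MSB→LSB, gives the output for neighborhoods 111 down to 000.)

  ###|#  b7=1 t=0,i=10
  ##.|#  b6=1 t=0,i=13
  #.#|#  b5=1 t=0,i=1
  #..|#  b4=1 t=0,i=3
  .##|.  b3=0 t=0,i=9
  .#.|.  b2=0 t=0,i=0
  ..#|#  b1=1 t=0,i=5
  ...|#  b0=1 t=0,i=4
  bits 11110011 = 243

243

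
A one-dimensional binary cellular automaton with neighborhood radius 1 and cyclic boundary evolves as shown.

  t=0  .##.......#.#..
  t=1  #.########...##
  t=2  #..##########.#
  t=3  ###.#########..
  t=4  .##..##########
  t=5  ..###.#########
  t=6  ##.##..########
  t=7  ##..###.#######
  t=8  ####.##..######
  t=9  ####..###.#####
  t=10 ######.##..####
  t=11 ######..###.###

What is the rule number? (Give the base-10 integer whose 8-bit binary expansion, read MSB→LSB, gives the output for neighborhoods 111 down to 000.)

  ###|#  b7=1 t=1,i=3
  ##.|#  b6=1 t=0,i=2
  #.#|.  b5=0 t=0,i=11
  #..|#  b4=1 t=0,i=3
  .##|.  b3=0 t=0,i=1
  .#.|.  b2=0 t=0,i=10
  ..#|#  b1=1 t=0,i=0
  ...|#  b0=1 t=0,i=4
  bits 11010011 = 211

211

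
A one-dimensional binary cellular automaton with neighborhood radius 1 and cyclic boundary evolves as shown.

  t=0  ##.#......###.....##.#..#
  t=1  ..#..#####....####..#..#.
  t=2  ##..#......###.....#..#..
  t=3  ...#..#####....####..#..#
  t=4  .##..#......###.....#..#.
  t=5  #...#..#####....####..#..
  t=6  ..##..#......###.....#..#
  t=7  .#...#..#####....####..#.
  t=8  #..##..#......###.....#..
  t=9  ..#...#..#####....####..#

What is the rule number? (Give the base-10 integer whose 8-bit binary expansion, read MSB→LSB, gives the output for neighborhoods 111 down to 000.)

35

  ### -> .   bit 7 = 0  t=0,i=0
  ##. -> .   bit 6 = 0  t=0,i=1
  #.# -> #   bit 5 = 1  t=0,i=2
  #.. -> .   bit 4 = 0  t=0,i=4
  .## -> .   bit 3 = 0  t=0,i=10
  .#. -> .   bit 2 = 0  t=0,i=3
  ..# -> #   bit 1 = 1  t=0,i=9
  ... -> #   bit 0 = 1  t=0,i=5
  bits 00100011 = 35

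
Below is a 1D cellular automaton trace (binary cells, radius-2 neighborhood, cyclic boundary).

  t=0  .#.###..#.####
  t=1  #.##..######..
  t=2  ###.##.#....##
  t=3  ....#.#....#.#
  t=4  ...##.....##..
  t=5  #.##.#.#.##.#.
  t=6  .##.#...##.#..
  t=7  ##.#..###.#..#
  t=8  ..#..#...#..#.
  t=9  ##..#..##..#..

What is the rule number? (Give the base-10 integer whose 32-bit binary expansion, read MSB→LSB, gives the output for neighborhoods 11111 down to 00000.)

130975853

  nb #####: next=.  (t=1,i=8, bit31=0)
  nb ####.: next=.  (t=0,i=12, bit30=0)
  nb ###.#: next=.  (t=0,i=13, bit29=0)
  nb ###..: next=.  (t=0,i=5, bit28=0)
  nb ##.##: next=.  (t=2,i=3, bit27=0)
  nb ##.#.: next=#  (t=0,i=0, bit26=1)
  nb ##..#: next=#  (t=0,i=6, bit25=1)
  nb ##...: next=#  (t=4,i=5, bit24=1)
  nb #.###: next=#  (t=0,i=3, bit23=1)
  nb #.##.: next=#  (t=1,i=2, bit22=1)
  nb #.#.#: next=.  (t=0,i=1, bit21=0)
  nb #.#..: next=.  (t=2,i=7, bit20=0)
  nb #..##: next=#  (t=1,i=5, bit19=1)
  nb #..#.: next=#  (t=0,i=7, bit18=1)
  nb #...#: next=#  (t=6,i=6, bit17=1)
  nb #....: next=.  (t=2,i=9, bit16=0)
  nb .####: next=#  (t=0,i=11, bit15=1)
  nb .###.: next=.  (t=0,i=4, bit14=0)
  nb .##.#: next=.  (t=2,i=5, bit13=0)
  nb .##..: next=.  (t=1,i=3, bit12=0)
  nb .#.##: next=#  (t=0,i=2, bit11=1)
  nb .#.#.: next=.  (t=3,i=5, bit10=0)
  nb .#..#: next=.  (t=7,i=4, bit9=0)
  nb .#...: next=.  (t=2,i=8, bit8=0)
  nb ..###: next=.  (t=1,i=6, bit7=0)
  nb ..##.: next=#  (t=4,i=3, bit6=1)
  nb ..#.#: next=#  (t=0,i=8, bit5=1)
  nb ..#..: next=.  (t=8,i=2, bit4=0)
  nb ...##: next=#  (t=2,i=11, bit3=1)
  nb ...#.: next=#  (t=3,i=3, bit2=1)
  nb ....#: next=.  (t=2,i=10, bit1=0)
  nb .....: next=#  (t=4,i=0, bit0=1)
  bits 00000111110011101000100001101101 = 130975853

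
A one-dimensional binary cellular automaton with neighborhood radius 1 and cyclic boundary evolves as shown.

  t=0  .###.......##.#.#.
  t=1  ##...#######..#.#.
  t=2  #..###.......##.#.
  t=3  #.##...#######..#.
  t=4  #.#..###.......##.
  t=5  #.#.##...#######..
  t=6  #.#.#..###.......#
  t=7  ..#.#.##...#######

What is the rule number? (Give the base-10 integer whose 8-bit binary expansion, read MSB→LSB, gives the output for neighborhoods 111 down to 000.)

15

  nb ###: next=.  (t=0,i=2, bit7=0)
  nb ##.: next=.  (t=0,i=3, bit6=0)
  nb #.#: next=.  (t=0,i=13, bit5=0)
  nb #..: next=.  (t=0,i=4, bit4=0)
  nb .##: next=#  (t=0,i=1, bit3=1)
  nb .#.: next=#  (t=0,i=14, bit2=1)
  nb ..#: next=#  (t=0,i=0, bit1=1)
  nb ...: next=#  (t=0,i=5, bit0=1)
  bits 00001111 = 15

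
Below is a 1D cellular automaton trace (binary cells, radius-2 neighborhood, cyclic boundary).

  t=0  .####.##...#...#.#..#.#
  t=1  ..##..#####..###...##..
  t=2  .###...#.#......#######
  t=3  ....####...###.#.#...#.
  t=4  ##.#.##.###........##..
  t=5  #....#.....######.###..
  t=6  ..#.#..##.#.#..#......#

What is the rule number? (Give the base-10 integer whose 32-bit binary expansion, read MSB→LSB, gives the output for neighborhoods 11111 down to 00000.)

  [31] ##### => .  t=1,i=8
  [30] ####. => #  t=0,i=3
  [29] ###.# => .  t=0,i=4
  [28] ###.. => .  t=1,i=10
  [27] ##.## => .  t=0,i=5
  [26] ##.#. => .  t=3,i=14
  [25] ##..# => .  t=1,i=4
  [24] ##... => #  t=0,i=8
  [23] #.### => .  t=0,i=1
  [22] #.##. => #  t=0,i=6
  [21] #.#.# => .  t=0,i=22
  [20] #.#.. => .  t=0,i=17
  [19] #..## => .  t=1,i=5
  [18] #..#. => #  t=0,i=19
  [17] #...# => #  t=0,i=9
  [16] #.... => #  t=1,i=22
  [15] .#### => #  t=0,i=2
  [14] .###. => .  t=1,i=14
  [13] .##.# => .  t=4,i=1
  [12] .##.. => #  t=0,i=7
  [11] .#.## => .  t=0,i=0
  [10] .#.#. => .  t=0,i=16
  [9] .#..# => .  t=0,i=18
  [8] .#... => .  t=0,i=12
  [7] ..### => .  t=1,i=6
  [6] ..##. => #  t=1,i=2
  [5] ..#.# => #  t=0,i=15
  [4] ..#.. => .  t=0,i=11
  [3] ...## => #  t=1,i=1
  [2] ...#. => #  t=0,i=10
  [1] ....# => .  t=1,i=0
  [0] ..... => #  t=2,i=12
  bits 01000001010001111001000001101101 = 1095209069

1095209069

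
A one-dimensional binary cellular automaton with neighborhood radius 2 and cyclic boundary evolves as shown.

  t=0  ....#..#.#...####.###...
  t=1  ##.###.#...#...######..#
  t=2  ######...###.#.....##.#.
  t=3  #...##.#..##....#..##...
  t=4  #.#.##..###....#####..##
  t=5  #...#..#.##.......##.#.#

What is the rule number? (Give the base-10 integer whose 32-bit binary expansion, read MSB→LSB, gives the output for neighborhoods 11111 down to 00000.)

  nb #####: next=.  (t=1,i=17, bit31=0)
  nb ####.: next=#  (t=0,i=15, bit30=1)
  nb ###.#: next=#  (t=0,i=16, bit29=1)
  nb ###..: next=#  (t=0,i=20, bit28=1)
  nb ##.##: next=#  (t=0,i=17, bit27=1)
  nb ##.#.: next=.  (t=1,i=6, bit26=0)
  nb ##..#: next=.  (t=1,i=21, bit25=0)
  nb ##...: next=.  (t=0,i=21, bit24=0)
  nb #.###: next=#  (t=0,i=18, bit23=1)
  nb #.##.: next=#  (t=4,i=4, bit22=1)
  nb #.#.#: next=.  (t=2,i=22, bit21=0)
  nb #.#..: next=.  (t=0,i=9, bit20=0)
  nb #..##: next=#  (t=1,i=22, bit19=1)
  nb #..#.: next=.  (t=0,i=6, bit18=0)
  nb #...#: next=#  (t=0,i=11, bit17=1)
  nb #....: next=.  (t=0,i=22, bit16=0)
  nb .####: next=.  (t=0,i=14, bit15=0)
  nb .###.: next=#  (t=0,i=19, bit14=1)
  nb .##.#: next=#  (t=2,i=20, bit13=1)
  nb .##..: next=.  (t=3,i=11, bit12=0)
  nb .#.##: next=.  (t=2,i=23, bit11=0)
  nb .#.#.: next=.  (t=0,i=8, bit10=0)
  nb .#..#: next=#  (t=0,i=5, bit9=1)
  nb .#...: next=.  (t=0,i=10, bit8=0)
  nb ..###: next=.  (t=0,i=13, bit7=0)
  nb ..##.: next=#  (t=2,i=19, bit6=1)
  nb ..#.#: next=#  (t=0,i=7, bit5=1)
  nb ..#..: next=#  (t=0,i=4, bit4=1)
  nb ...##: next=.  (t=0,i=12, bit3=0)
  nb ...#.: next=#  (t=0,i=3, bit2=1)
  nb ....#: next=.  (t=0,i=2, bit1=0)
  nb .....: next=#  (t=0,i=0, bit0=1)
  bits 01111000110010100110001001110101 = 2026529397

2026529397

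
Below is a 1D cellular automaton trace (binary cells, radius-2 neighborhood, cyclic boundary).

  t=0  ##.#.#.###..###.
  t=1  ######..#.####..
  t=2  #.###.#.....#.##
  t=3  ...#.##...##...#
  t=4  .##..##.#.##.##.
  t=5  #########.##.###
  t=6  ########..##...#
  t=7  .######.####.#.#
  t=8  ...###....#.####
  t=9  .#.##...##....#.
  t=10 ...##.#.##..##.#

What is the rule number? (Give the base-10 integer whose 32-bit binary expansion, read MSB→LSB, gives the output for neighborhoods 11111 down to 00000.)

  #####|#  b31=1 t=1,i=2
  ####.|#  b30=1 t=1,i=4
  ###.#|.  b29=0 t=0,i=14
  ###..|.  b28=0 t=0,i=9
  ##.##|.  b27=0 t=0,i=15
  ##.#.|#  b26=1 t=0,i=2
  ##..#|#  b25=1 t=0,i=10
  ##...|.  b24=0 t=3,i=7
  #.###|.  b23=0 t=0,i=7
  #.##.|#  b22=1 t=0,i=0
  #.#.#|#  b21=1 t=0,i=3
  #.#..|#  b20=1 t=2,i=6
  #..##|#  b19=1 t=0,i=11
  #..#.|.  b18=0 t=1,i=7
  #...#|#  b17=1 t=3,i=1
  #....|.  b16=0 t=2,i=8
  .####|.  b15=0 t=1,i=1
  .###.|#  b14=1 t=0,i=8
  .##.#|#  b13=1 t=0,i=1
  .##..|#  b12=1 t=3,i=6
  .#.##|.  b11=0 t=0,i=6
  .#.#.|#  b10=1 t=0,i=4
  .#..#|#  b9=1 t=9,i=15
  .#...|.  b8=0 t=2,i=7
  ..###|#  b7=1 t=0,i=12
  ..##.|#  b6=1 t=3,i=10
  ..#.#|.  b5=0 t=1,i=8
  ..#..|.  b4=0 t=3,i=15
  ...##|.  b3=0 t=3,i=9
  ...#.|#  b2=1 t=2,i=11
  ....#|#  b1=1 t=2,i=10
  .....|.  b0=0 t=2,i=9
  bits 11000110011110100111011011000110 = 3329914566

3329914566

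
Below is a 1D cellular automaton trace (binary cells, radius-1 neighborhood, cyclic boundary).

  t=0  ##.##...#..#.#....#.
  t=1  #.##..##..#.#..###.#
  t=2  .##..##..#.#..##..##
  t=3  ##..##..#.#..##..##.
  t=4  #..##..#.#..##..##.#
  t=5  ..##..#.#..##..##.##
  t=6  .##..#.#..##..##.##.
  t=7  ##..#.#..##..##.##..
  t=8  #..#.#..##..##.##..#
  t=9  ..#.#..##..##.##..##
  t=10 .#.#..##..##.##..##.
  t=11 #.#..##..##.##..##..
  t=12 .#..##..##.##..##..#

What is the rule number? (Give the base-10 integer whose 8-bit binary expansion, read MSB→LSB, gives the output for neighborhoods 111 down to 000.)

  [7] ### => .  t=1,i=16
  [6] ##. => .  t=0,i=1
  [5] #.# => #  t=0,i=2
  [4] #.. => .  t=0,i=5
  [3] .## => #  t=0,i=0
  [2] .#. => .  t=0,i=8
  [1] ..# => #  t=0,i=7
  [0] ... => #  t=0,i=6
  bits 00101011 = 43

43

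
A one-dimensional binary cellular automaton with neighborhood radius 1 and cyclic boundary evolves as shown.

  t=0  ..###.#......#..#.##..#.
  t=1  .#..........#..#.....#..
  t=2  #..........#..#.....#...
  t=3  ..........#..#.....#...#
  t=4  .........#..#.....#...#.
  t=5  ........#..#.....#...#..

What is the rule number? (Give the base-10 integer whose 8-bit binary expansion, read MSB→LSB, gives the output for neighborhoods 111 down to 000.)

  [7] ### => .  t=0,i=3
  [6] ##. => .  t=0,i=4
  [5] #.# => .  t=0,i=5
  [4] #.. => .  t=0,i=7
  [3] .## => .  t=0,i=2
  [2] .#. => .  t=0,i=6
  [1] ..# => #  t=0,i=1
  [0] ... => .  t=0,i=0
  bits 00000010 = 2

2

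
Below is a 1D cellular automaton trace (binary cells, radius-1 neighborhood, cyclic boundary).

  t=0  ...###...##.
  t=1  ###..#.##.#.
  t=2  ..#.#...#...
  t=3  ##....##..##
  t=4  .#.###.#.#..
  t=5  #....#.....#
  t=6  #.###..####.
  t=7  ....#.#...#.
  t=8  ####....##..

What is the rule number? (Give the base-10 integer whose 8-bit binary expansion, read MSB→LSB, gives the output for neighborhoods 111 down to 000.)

  ###|.  b7=0 t=0,i=4
  ##.|#  b6=1 t=0,i=5
  #.#|.  b5=0 t=1,i=6
  #..|.  b4=0 t=0,i=6
  .##|.  b3=0 t=0,i=3
  .#.|.  b2=0 t=1,i=5
  ..#|#  b1=1 t=0,i=2
  ...|#  b0=1 t=0,i=0
  bits 01000011 = 67

67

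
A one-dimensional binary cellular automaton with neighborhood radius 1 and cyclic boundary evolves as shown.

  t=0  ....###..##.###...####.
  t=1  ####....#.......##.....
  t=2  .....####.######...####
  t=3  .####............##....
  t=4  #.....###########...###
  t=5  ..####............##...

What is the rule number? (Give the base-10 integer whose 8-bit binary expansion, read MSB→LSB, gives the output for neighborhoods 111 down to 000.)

7

  ###|.  b7=0 t=0,i=5
  ##.|.  b6=0 t=0,i=6
  #.#|.  b5=0 t=0,i=11
  #..|.  b4=0 t=0,i=7
  .##|.  b3=0 t=0,i=4
  .#.|#  b2=1 t=1,i=8
  ..#|#  b1=1 t=0,i=3
  ...|#  b0=1 t=0,i=0
  bits 00000111 = 7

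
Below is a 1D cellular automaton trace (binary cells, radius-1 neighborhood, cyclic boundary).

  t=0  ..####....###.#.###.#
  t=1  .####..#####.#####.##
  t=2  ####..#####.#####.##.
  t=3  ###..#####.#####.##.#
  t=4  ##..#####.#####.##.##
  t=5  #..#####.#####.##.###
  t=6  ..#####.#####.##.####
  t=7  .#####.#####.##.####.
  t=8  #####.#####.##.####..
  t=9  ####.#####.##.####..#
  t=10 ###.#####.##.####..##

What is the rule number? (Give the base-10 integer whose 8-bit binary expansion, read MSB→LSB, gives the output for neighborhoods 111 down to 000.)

175

  ### -> #   bit 7 = 1  t=0,i=3
  ##. -> .   bit 6 = 0  t=0,i=5
  #.# -> #   bit 5 = 1  t=0,i=13
  #.. -> .   bit 4 = 0  t=0,i=0
  .## -> #   bit 3 = 1  t=0,i=2
  .#. -> #   bit 2 = 1  t=0,i=14
  ..# -> #   bit 1 = 1  t=0,i=1
  ... -> #   bit 0 = 1  t=0,i=7
  bits 10101111 = 175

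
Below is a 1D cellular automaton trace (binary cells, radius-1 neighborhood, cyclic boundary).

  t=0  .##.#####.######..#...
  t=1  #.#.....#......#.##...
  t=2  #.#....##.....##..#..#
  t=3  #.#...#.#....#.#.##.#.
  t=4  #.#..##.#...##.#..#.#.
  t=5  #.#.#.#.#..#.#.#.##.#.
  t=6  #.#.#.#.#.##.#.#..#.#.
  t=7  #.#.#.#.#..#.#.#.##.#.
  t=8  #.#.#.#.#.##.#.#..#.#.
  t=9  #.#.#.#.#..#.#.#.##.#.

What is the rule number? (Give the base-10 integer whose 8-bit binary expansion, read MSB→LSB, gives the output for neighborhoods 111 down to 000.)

70

  nb ###: next=.  (t=0,i=5, bit7=0)
  nb ##.: next=#  (t=0,i=2, bit6=1)
  nb #.#: next=.  (t=0,i=3, bit5=0)
  nb #..: next=.  (t=0,i=16, bit4=0)
  nb .##: next=.  (t=0,i=1, bit3=0)
  nb .#.: next=#  (t=0,i=18, bit2=1)
  nb ..#: next=#  (t=0,i=0, bit1=1)
  nb ...: next=.  (t=0,i=20, bit0=0)
  bits 01000110 = 70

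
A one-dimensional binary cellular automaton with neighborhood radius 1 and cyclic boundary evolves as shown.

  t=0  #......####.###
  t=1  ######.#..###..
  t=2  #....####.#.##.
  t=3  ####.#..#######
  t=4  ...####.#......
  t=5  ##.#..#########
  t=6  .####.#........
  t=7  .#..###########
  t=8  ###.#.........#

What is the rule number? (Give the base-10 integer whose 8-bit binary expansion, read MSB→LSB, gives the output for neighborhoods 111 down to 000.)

125

  ###|.  b7=0 t=0,i=8
  ##.|#  b6=1 t=0,i=0
  #.#|#  b5=1 t=0,i=11
  #..|#  b4=1 t=0,i=1
  .##|#  b3=1 t=0,i=7
  .#.|#  b2=1 t=1,i=7
  ..#|.  b1=0 t=0,i=6
  ...|#  b0=1 t=0,i=2
  bits 01111101 = 125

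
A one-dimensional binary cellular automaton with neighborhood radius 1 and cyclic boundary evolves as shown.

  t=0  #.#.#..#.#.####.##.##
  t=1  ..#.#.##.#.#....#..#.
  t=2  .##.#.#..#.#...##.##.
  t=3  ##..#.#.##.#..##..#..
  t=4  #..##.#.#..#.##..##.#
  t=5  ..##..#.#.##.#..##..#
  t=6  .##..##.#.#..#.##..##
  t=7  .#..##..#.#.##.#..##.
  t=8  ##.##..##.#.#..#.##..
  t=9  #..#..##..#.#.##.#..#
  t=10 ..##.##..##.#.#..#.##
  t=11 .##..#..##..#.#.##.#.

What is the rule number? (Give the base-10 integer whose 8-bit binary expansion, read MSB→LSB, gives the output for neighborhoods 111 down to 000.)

  nb ###: next=.  (t=0,i=12, bit7=0)
  nb ##.: next=.  (t=0,i=0, bit6=0)
  nb #.#: next=.  (t=0,i=1, bit5=0)
  nb #..: next=.  (t=0,i=5, bit4=0)
  nb .##: next=#  (t=0,i=11, bit3=1)
  nb .#.: next=#  (t=0,i=2, bit2=1)
  nb ..#: next=#  (t=0,i=6, bit1=1)
  nb ...: next=.  (t=1,i=0, bit0=0)
  bits 00001110 = 14

14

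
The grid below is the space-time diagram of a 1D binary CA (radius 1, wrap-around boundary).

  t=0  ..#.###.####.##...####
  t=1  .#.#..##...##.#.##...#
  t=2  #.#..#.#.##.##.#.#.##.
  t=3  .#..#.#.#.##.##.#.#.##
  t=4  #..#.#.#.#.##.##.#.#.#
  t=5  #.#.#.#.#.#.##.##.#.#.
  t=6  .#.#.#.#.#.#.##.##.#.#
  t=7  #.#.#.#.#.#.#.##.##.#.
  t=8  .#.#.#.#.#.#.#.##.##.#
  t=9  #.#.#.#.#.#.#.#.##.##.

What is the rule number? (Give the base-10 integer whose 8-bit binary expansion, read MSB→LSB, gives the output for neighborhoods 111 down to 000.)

  nb ###: next=.  (t=0,i=5, bit7=0)
  nb ##.: next=#  (t=0,i=6, bit6=1)
  nb #.#: next=#  (t=0,i=3, bit5=1)
  nb #..: next=.  (t=0,i=0, bit4=0)
  nb .##: next=.  (t=0,i=4, bit3=0)
  nb .#.: next=.  (t=0,i=2, bit2=0)
  nb ..#: next=#  (t=0,i=1, bit1=1)
  nb ...: next=#  (t=0,i=16, bit0=1)
  bits 01100011 = 99

99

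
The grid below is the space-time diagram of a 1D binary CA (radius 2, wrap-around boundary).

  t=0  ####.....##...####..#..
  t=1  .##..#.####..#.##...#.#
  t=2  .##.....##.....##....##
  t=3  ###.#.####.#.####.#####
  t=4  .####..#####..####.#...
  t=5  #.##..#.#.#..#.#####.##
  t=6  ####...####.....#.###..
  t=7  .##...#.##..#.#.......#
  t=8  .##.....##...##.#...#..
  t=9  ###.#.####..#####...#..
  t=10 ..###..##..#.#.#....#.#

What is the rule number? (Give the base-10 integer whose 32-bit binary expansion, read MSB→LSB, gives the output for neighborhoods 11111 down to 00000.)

  [31] ##### => .  t=3,i=0
  [30] ####. => #  t=0,i=2
  [29] ###.# => #  t=3,i=2
  [28] ###.. => .  t=0,i=3
  [27] ##.## => #  t=2,i=0
  [26] ##.#. => #  t=3,i=3
  [25] ##..# => .  t=0,i=18
  [24] ##... => .  t=0,i=4
  [23] #.### => .  t=1,i=7
  [22] #.##. => #  t=1,i=1
  [21] #.#.# => #  t=1,i=22
  [20] #.#.. => #  t=4,i=19
  [19] #..## => #  t=0,i=22
  [18] #..#. => .  t=0,i=19
  [17] #...# => .  t=0,i=12
  [16] #.... => #  t=0,i=5
  [15] .#### => #  t=0,i=1
  [14] .###. => .  t=5,i=22
  [13] .##.# => #  t=2,i=22
  [12] .##.. => #  t=0,i=10
  [11] .#.## => .  t=1,i=0
  [10] .#.#. => #  t=1,i=21
  [9] .#..# => .  t=0,i=21
  [8] .#... => .  t=4,i=20
  [7] ..### => .  t=0,i=0
  [6] ..##. => #  t=0,i=9
  [5] ..#.# => .  t=1,i=5
  [4] ..#.. => #  t=0,i=20
  [3] ...## => #  t=0,i=8
  [2] ...#. => .  t=1,i=19
  [1] ....# => #  t=0,i=7
  [0] ..... => .  t=0,i=6
  bits 01101100011110011011010001011010 = 1819915354

1819915354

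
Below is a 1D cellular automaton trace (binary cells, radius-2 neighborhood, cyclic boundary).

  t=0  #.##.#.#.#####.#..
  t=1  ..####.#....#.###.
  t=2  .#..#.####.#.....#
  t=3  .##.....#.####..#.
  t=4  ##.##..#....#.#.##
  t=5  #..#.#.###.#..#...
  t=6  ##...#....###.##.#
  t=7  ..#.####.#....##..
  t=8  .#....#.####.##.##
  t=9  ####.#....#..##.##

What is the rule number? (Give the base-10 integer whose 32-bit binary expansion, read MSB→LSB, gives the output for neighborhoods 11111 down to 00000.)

  ##### -> .   bit 31 = 0  t=0,i=11
  ####. -> #   bit 30 = 1  t=0,i=12
  ###.# -> .   bit 29 = 0  t=0,i=13
  ###.. -> .   bit 28 = 0  t=1,i=16
  ##.## -> .   bit 27 = 0  t=4,i=2
  ##.#. -> #   bit 26 = 1  t=0,i=4
  ##..# -> #   bit 25 = 1  t=3,i=14
  ##... -> #   bit 24 = 1  t=1,i=17
  #.### -> .   bit 23 = 0  t=0,i=9
  #.##. -> #   bit 22 = 1  t=0,i=2
  #.#.# -> #   bit 21 = 1  t=0,i=5
  #.#.. -> #   bit 20 = 1  t=0,i=15
  #..## -> #   bit 19 = 1  t=3,i=0
  #..#. -> .   bit 18 = 0  t=0,i=17
  #...# -> .   bit 17 = 0  t=1,i=0
  #.... -> #   bit 16 = 1  t=1,i=9
  .#### -> .   bit 15 = 0  t=0,i=10
  .###. -> .   bit 14 = 0  t=1,i=15
  .##.# -> #   bit 13 = 1  t=0,i=3
  .##.. -> .   bit 12 = 0  t=3,i=2
  .#.## -> .   bit 11 = 0  t=0,i=1
  .#.#. -> .   bit 10 = 0  t=0,i=6
  .#..# -> #   bit 9 = 1  t=0,i=16
  .#... -> #   bit 8 = 1  t=1,i=8
  ..### -> .   bit 7 = 0  t=1,i=2
  ..##. -> #   bit 6 = 1  t=3,i=1
  ..#.# -> .   bit 5 = 0  t=0,i=0
  ..#.. -> #   bit 4 = 1  t=3,i=16
  ...## -> #   bit 3 = 1  t=1,i=1
  ...#. -> #   bit 2 = 1  t=1,i=11
  ....# -> .   bit 1 = 0  t=1,i=10
  ..... -> .   bit 0 = 0  t=2,i=14
  bits 01000111011110010010001101011100 = 1199121244

1199121244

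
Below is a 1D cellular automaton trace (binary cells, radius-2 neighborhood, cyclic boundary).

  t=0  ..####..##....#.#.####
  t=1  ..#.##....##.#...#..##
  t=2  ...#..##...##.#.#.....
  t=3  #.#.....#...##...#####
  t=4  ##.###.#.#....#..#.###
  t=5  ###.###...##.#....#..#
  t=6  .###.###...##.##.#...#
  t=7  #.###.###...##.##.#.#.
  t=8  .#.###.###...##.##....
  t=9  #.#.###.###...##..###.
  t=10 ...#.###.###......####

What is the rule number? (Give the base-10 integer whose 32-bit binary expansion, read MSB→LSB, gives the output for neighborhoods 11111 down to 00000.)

4244728197

  nb #####: next=#  (t=3,i=19, bit31=1)
  nb ####.: next=#  (t=0,i=4, bit30=1)
  nb ###.#: next=#  (t=3,i=0, bit29=1)
  nb ###..: next=#  (t=0,i=5, bit28=1)
  nb ##.##: next=#  (t=4,i=2, bit27=1)
  nb ##.#.: next=#  (t=1,i=12, bit26=1)
  nb ##..#: next=.  (t=0,i=0, bit25=0)
  nb ##...: next=#  (t=0,i=10, bit24=1)
  nb #.###: next=.  (t=0,i=18, bit23=0)
  nb #.##.: next=.  (t=1,i=4, bit22=0)
  nb #.#.#: next=.  (t=0,i=16, bit21=0)
  nb #.#..: next=.  (t=1,i=13, bit20=0)
  nb #..##: next=.  (t=0,i=1, bit19=0)
  nb #..#.: next=.  (t=1,i=1, bit18=0)
  nb #...#: next=.  (t=1,i=15, bit17=0)
  nb #....: next=#  (t=0,i=11, bit16=1)
  nb .####: next=.  (t=0,i=3, bit15=0)
  nb .###.: next=#  (t=4,i=4, bit14=1)
  nb .##.#: next=#  (t=1,i=11, bit13=1)
  nb .##..: next=.  (t=0,i=9, bit12=0)
  nb .#.##: next=#  (t=0,i=17, bit11=1)
  nb .#.#.: next=.  (t=0,i=15, bit10=0)
  nb .#..#: next=.  (t=1,i=18, bit9=0)
  nb .#...: next=#  (t=1,i=14, bit8=1)
  nb ..###: next=#  (t=0,i=2, bit7=1)
  nb ..##.: next=.  (t=0,i=8, bit6=0)
  nb ..#.#: next=.  (t=0,i=14, bit5=0)
  nb ..#..: next=.  (t=1,i=17, bit4=0)
  nb ...##: next=.  (t=1,i=9, bit3=0)
  nb ...#.: next=#  (t=0,i=13, bit2=1)
  nb ....#: next=.  (t=0,i=12, bit1=0)
  nb .....: next=#  (t=2,i=0, bit0=1)
  bits 11111101000000010110100110000101 = 4244728197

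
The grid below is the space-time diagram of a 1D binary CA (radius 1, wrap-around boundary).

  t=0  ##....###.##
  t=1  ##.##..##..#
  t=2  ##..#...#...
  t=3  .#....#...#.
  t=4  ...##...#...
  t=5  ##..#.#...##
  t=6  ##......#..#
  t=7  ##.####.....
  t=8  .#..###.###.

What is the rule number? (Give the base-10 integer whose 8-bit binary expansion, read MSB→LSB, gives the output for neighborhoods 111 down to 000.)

  ### -> #   bit 7 = 1  t=0,i=0
  ##. -> #   bit 6 = 1  t=0,i=1
  #.# -> .   bit 5 = 0  t=0,i=9
  #.. -> .   bit 4 = 0  t=0,i=2
  .## -> .   bit 3 = 0  t=0,i=6
  .#. -> .   bit 2 = 0  t=2,i=4
  ..# -> .   bit 1 = 0  t=0,i=5
  ... -> #   bit 0 = 1  t=0,i=3
  bits 11000001 = 193

193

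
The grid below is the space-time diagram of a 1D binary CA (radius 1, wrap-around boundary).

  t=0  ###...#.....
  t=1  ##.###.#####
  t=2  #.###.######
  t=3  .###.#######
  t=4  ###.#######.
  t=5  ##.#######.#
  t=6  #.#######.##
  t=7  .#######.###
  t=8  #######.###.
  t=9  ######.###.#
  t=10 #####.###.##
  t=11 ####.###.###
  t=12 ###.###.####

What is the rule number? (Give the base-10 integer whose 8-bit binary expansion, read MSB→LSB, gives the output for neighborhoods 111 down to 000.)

  [7] ### => #  t=0,i=1
  [6] ##. => .  t=0,i=2
  [5] #.# => #  t=1,i=2
  [4] #.. => #  t=0,i=3
  [3] .## => #  t=0,i=0
  [2] .#. => .  t=0,i=6
  [1] ..# => #  t=0,i=5
  [0] ... => #  t=0,i=4
  bits 10111011 = 187

187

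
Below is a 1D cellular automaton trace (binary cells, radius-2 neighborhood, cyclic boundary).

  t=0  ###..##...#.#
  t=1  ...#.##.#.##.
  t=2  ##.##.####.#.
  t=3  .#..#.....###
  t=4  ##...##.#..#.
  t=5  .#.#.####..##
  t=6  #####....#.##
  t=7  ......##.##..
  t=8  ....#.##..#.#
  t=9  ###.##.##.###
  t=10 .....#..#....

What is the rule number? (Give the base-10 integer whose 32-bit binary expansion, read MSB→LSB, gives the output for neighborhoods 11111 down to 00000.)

104037730

  ##### -> .   bit 31 = 0  t=6,i=0
  ####. -> .   bit 30 = 0  t=0,i=1
  ###.# -> .   bit 29 = 0  t=2,i=9
  ###.. -> .   bit 28 = 0  t=0,i=2
  ##.## -> .   bit 27 = 0  t=2,i=2
  ##.#. -> #   bit 26 = 1  t=1,i=7
  ##..# -> #   bit 25 = 1  t=0,i=3
  ##... -> .   bit 24 = 0  t=0,i=7
  #.### -> .   bit 23 = 0  t=0,i=12
  #.##. -> .   bit 22 = 0  t=1,i=5
  #.#.# -> #   bit 21 = 1  t=1,i=8
  #.#.. -> #   bit 20 = 1  t=3,i=1
  #..## -> .   bit 19 = 0  t=0,i=4
  #..#. -> .   bit 18 = 0  t=3,i=3
  #...# -> #   bit 17 = 1  t=0,i=8
  #.... -> #   bit 16 = 1  t=1,i=0
  .#### -> .   bit 15 = 0  t=0,i=0
  .###. -> #   bit 14 = 1  t=3,i=11
  .##.# -> #   bit 13 = 1  t=1,i=6
  .##.. -> #   bit 12 = 1  t=0,i=6
  .#.## -> #   bit 11 = 1  t=0,i=11
  .#.#. -> #   bit 10 = 1  t=5,i=2
  .#..# -> .   bit 9 = 0  t=3,i=2
  .#... -> #   bit 8 = 1  t=3,i=5
  ..### -> .   bit 7 = 0  t=3,i=10
  ..##. -> #   bit 6 = 1  t=0,i=5
  ..#.# -> #   bit 5 = 1  t=0,i=10
  ..#.. -> .   bit 4 = 0  t=3,i=4
  ...## -> .   bit 3 = 0  t=3,i=9
  ...#. -> .   bit 2 = 0  t=0,i=9
  ....# -> #   bit 1 = 1  t=1,i=1
  ..... -> .   bit 0 = 0  t=3,i=7
  bits 00000110001100110111110101100010 = 104037730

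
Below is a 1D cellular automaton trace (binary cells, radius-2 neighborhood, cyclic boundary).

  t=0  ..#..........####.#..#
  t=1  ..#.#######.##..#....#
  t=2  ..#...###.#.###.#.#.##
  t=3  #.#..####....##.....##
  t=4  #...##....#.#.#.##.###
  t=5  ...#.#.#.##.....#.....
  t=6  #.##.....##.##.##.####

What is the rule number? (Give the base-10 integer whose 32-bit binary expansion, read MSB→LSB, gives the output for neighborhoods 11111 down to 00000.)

2722713789

  #####|#  b31=1 t=1,i=6
  ####.|.  b30=0 t=0,i=15
  ###.#|#  b29=1 t=0,i=16
  ###..|.  b28=0 t=3,i=8
  ##.##|.  b27=0 t=1,i=11
  ##.#.|.  b26=0 t=0,i=17
  ##..#|#  b25=1 t=1,i=14
  ##...|.  b24=0 t=3,i=9
  #.###|.  b23=0 t=1,i=4
  #.##.|#  b22=1 t=1,i=12
  #.#.#|.  b21=0 t=2,i=10
  #.#..|.  b20=0 t=0,i=18
  #..##|#  b19=1 t=3,i=4
  #..#.|.  b18=0 t=0,i=1
  #...#|.  b17=0 t=2,i=4
  #....|#  b16=1 t=0,i=4
  .####|.  b15=0 t=0,i=14
  .###.|#  b14=1 t=2,i=7
  .##.#|.  b13=0 t=4,i=17
  .##..|#  b12=1 t=1,i=13
  .#.##|.  b11=0 t=1,i=3
  .#.#.|.  b10=0 t=2,i=17
  .#..#|.  b9=0 t=0,i=0
  .#...|.  b8=0 t=0,i=3
  ..###|#  b7=1 t=0,i=13
  ..##.|.  b6=0 t=3,i=13
  ..#.#|#  b5=1 t=1,i=2
  ..#..|#  b4=1 t=0,i=2
  ...##|#  b3=1 t=0,i=12
  ...#.|#  b2=1 t=1,i=20
  ....#|.  b1=0 t=0,i=11
  .....|#  b0=1 t=0,i=5
  bits 10100010010010010101000010111101 = 2722713789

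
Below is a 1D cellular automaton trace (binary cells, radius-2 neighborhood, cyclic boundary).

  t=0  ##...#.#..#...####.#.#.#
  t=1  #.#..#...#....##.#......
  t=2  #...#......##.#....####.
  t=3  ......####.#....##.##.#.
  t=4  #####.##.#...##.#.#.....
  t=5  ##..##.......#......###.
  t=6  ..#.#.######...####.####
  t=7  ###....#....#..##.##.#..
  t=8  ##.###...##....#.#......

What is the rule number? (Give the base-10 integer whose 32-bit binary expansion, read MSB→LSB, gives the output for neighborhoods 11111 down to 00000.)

721797347

  nb #####: next=.  (t=4,i=2, bit31=0)
  nb ####.: next=.  (t=0,i=16, bit30=0)
  nb ###.#: next=#  (t=0,i=17, bit29=1)
  nb ###..: next=.  (t=0,i=1, bit28=0)
  nb ##.##: next=#  (t=3,i=18, bit27=1)
  nb ##.#.: next=.  (t=0,i=18, bit26=0)
  nb ##..#: next=#  (t=5,i=2, bit25=1)
  nb ##...: next=#  (t=0,i=2, bit24=1)
  nb #.###: next=.  (t=0,i=23, bit23=0)
  nb #.##.: next=.  (t=3,i=19, bit22=0)
  nb #.#.#: next=.  (t=0,i=19, bit21=0)
  nb #.#..: next=.  (t=0,i=7, bit20=0)
  nb #..##: next=.  (t=5,i=3, bit19=0)
  nb #..#.: next=#  (t=0,i=9, bit18=1)
  nb #...#: next=.  (t=0,i=3, bit17=0)
  nb #....: next=#  (t=1,i=11, bit16=1)
  nb .####: next=#  (t=0,i=15, bit15=1)
  nb .###.: next=#  (t=0,i=0, bit14=1)
  nb .##.#: next=.  (t=1,i=15, bit13=0)
  nb .##..: next=.  (t=5,i=1, bit12=0)
  nb .#.##: next=.  (t=0,i=22, bit11=0)
  nb .#.#.: next=.  (t=0,i=6, bit10=0)
  nb .#..#: next=.  (t=0,i=8, bit9=0)
  nb .#...: next=.  (t=0,i=11, bit8=0)
  nb ..###: next=#  (t=0,i=14, bit7=1)
  nb ..##.: next=#  (t=1,i=14, bit6=1)
  nb ..#.#: next=#  (t=0,i=5, bit5=1)
  nb ..#..: next=.  (t=0,i=10, bit4=0)
  nb ...##: next=.  (t=0,i=13, bit3=0)
  nb ...#.: next=.  (t=0,i=4, bit2=0)
  nb ....#: next=#  (t=1,i=12, bit1=1)
  nb .....: next=#  (t=1,i=20, bit0=1)
  bits 00101011000001011100000011100011 = 721797347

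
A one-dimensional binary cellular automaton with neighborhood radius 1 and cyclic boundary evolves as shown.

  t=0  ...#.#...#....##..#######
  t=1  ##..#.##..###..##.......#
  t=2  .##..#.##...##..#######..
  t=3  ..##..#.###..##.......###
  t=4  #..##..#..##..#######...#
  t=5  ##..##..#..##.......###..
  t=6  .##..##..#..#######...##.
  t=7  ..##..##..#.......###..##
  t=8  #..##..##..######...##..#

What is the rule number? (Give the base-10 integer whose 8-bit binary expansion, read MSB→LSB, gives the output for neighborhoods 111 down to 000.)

  nb ###: next=.  (t=0,i=19, bit7=0)
  nb ##.: next=#  (t=0,i=15, bit6=1)
  nb #.#: next=#  (t=0,i=4, bit5=1)
  nb #..: next=#  (t=0,i=0, bit4=1)
  nb .##: next=.  (t=0,i=14, bit3=0)
  nb .#.: next=.  (t=0,i=3, bit2=0)
  nb ..#: next=.  (t=0,i=2, bit1=0)
  nb ...: next=#  (t=0,i=1, bit0=1)
  bits 01110001 = 113

113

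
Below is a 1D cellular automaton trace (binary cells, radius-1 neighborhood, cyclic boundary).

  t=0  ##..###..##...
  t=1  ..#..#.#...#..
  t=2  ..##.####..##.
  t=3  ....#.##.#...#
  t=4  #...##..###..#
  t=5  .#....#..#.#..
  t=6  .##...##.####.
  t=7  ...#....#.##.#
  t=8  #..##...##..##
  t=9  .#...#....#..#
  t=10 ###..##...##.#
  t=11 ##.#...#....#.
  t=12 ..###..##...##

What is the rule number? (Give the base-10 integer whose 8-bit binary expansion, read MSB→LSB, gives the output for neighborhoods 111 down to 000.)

  ### -> #   bit 7 = 1  t=0,i=5
  ##. -> .   bit 6 = 0  t=0,i=1
  #.# -> #   bit 5 = 1  t=1,i=6
  #.. -> #   bit 4 = 1  t=0,i=2
  .## -> .   bit 3 = 0  t=0,i=0
  .#. -> #   bit 2 = 1  t=1,i=2
  ..# -> .   bit 1 = 0  t=0,i=3
  ... -> .   bit 0 = 0  t=0,i=12
  bits 10110100 = 180

180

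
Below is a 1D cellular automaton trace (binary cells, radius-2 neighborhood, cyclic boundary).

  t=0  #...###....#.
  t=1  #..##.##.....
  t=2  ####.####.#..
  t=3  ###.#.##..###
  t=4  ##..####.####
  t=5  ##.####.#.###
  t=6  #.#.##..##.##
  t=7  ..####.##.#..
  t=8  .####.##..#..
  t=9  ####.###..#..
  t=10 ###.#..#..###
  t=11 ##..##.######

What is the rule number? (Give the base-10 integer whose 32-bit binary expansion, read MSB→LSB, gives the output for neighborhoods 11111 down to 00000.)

3648559833

  #####|#  b31=1 t=3,i=0
  ####.|#  b30=1 t=2,i=2
  ###.#|.  b29=0 t=2,i=3
  ###..|#  b28=1 t=0,i=6
  ##.##|#  b27=1 t=1,i=5
  ##.#.|.  b26=0 t=2,i=9
  ##..#|.  b25=0 t=3,i=8
  ##...|#  b24=1 t=0,i=7
  #.###|.  b23=0 t=2,i=5
  #.##.|#  b22=1 t=1,i=6
  #.#.#|#  b21=1 t=3,i=4
  #.#..|#  b20=1 t=0,i=0
  #..##|#  b19=1 t=1,i=2
  #..#.|.  b18=0 t=8,i=9
  #...#|.  b17=0 t=0,i=2
  #....|.  b16=0 t=0,i=8
  .####|#  b15=1 t=2,i=1
  .###.|.  b14=0 t=0,i=5
  .##.#|.  b13=0 t=1,i=4
  .##..|#  b12=1 t=1,i=7
  .#.##|#  b11=1 t=3,i=5
  .#.#.|.  b10=0 t=0,i=12
  .#..#|#  b9=1 t=1,i=1
  .#...|.  b8=0 t=0,i=1
  ..###|#  b7=1 t=0,i=4
  ..##.|#  b6=1 t=1,i=3
  ..#.#|.  b5=0 t=0,i=11
  ..#..|#  b4=1 t=1,i=0
  ...##|#  b3=1 t=0,i=3
  ...#.|.  b2=0 t=0,i=10
  ....#|.  b1=0 t=0,i=9
  .....|#  b0=1 t=1,i=10
  bits 11011001011110001001101011011001 = 3648559833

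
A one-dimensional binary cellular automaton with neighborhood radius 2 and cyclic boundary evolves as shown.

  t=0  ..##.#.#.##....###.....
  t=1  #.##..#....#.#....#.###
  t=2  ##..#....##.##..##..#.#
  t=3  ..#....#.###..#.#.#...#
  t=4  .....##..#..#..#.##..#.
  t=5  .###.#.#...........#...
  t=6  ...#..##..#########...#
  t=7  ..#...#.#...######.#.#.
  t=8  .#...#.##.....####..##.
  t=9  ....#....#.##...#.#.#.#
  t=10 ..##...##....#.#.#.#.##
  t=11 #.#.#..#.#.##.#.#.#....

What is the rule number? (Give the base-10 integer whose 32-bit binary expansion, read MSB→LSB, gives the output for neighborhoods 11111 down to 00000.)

  [31] ##### => #  t=6,i=12
  [30] ####. => #  t=1,i=22
  [29] ###.# => #  t=1,i=0
  [28] ###.. => .  t=0,i=17
  [27] ##.## => #  t=1,i=1
  [26] ##.#. => .  t=0,i=4
  [25] ##..# => #  t=1,i=4
  [24] ##... => #  t=0,i=11
  [23] #.### => #  t=1,i=20
  [22] #.##. => .  t=0,i=9
  [21] #.#.# => .  t=0,i=5
  [20] #.#.. => #  t=1,i=13
  [19] #..## => .  t=2,i=15
  [18] #..#. => .  t=1,i=5
  [17] #...# => .  t=3,i=20
  [16] #.... => .  t=0,i=12
  [15] .#### => .  t=1,i=21
  [14] .###. => .  t=0,i=16
  [13] .##.# => #  t=0,i=3
  [12] .##.. => .  t=0,i=10
  [11] .#.## => .  t=0,i=8
  [10] .#.#. => #  t=0,i=6
  [9] .#..# => .  t=3,i=0
  [8] .#... => .  t=1,i=7
  [7] ..### => .  t=0,i=15
  [6] ..##. => #  t=0,i=2
  [5] ..#.# => .  t=1,i=11
  [4] ..#.. => .  t=1,i=6
  [3] ...## => .  t=0,i=1
  [2] ...#. => #  t=1,i=10
  [1] ....# => #  t=0,i=0
  [0] ..... => #  t=0,i=20
  bits 11101011100100000010010001000111 = 3952092231

3952092231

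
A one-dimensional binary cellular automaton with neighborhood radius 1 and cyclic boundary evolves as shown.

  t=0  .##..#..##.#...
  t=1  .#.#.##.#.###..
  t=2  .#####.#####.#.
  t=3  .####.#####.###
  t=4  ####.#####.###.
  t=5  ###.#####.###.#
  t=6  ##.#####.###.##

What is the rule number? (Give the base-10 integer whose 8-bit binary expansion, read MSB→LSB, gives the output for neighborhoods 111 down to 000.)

  ###|#  b7=1 t=1,i=11
  ##.|.  b6=0 t=0,i=2
  #.#|#  b5=1 t=0,i=10
  #..|#  b4=1 t=0,i=3
  .##|#  b3=1 t=0,i=1
  .#.|#  b2=1 t=0,i=5
  ..#|.  b1=0 t=0,i=0
  ...|.  b0=0 t=0,i=13
  bits 10111100 = 188

188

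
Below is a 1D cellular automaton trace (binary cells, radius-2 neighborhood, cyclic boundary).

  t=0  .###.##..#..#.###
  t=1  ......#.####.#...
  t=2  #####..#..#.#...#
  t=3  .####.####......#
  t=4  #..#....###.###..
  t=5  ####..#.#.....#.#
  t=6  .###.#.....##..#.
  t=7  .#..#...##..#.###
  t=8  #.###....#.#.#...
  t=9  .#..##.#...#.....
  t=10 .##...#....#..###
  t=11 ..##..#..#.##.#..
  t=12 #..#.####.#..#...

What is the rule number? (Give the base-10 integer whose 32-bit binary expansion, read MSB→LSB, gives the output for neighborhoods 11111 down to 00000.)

3575913107

  #####|#  b31=1 t=2,i=1
  ####.|#  b30=1 t=1,i=10
  ###.#|.  b29=0 t=0,i=3
  ###..|#  b28=1 t=2,i=4
  ##.##|.  b27=0 t=0,i=0
  ##.#.|#  b26=1 t=1,i=12
  ##..#|.  b25=0 t=0,i=7
  ##...|#  b24=1 t=3,i=10
  #.###|.  b23=0 t=0,i=1
  #.##.|.  b22=0 t=0,i=5
  #.#.#|#  b21=1 t=8,i=11
  #.#..|.  b20=0 t=1,i=13
  #..##|.  b19=0 t=6,i=0
  #..#.|#  b18=1 t=0,i=8
  #...#|.  b17=0 t=2,i=14
  #....|.  b16=0 t=1,i=15
  .####|.  b15=0 t=1,i=9
  .###.|.  b14=0 t=0,i=2
  .##.#|.  b13=0 t=9,i=5
  .##..|#  b12=1 t=0,i=6
  .#.##|#  b11=1 t=0,i=13
  .#.#.|.  b10=0 t=2,i=11
  .#..#|#  b9=1 t=0,i=10
  .#...|.  b8=0 t=1,i=14
  ..###|#  b7=1 t=2,i=16
  ..##.|.  b6=0 t=6,i=11
  ..#.#|.  b5=0 t=0,i=12
  ..#..|#  b4=1 t=0,i=9
  ...##|.  b3=0 t=2,i=15
  ...#.|.  b2=0 t=1,i=5
  ....#|#  b1=1 t=1,i=4
  .....|#  b0=1 t=1,i=0
  bits 11010101001001000001101010010011 = 3575913107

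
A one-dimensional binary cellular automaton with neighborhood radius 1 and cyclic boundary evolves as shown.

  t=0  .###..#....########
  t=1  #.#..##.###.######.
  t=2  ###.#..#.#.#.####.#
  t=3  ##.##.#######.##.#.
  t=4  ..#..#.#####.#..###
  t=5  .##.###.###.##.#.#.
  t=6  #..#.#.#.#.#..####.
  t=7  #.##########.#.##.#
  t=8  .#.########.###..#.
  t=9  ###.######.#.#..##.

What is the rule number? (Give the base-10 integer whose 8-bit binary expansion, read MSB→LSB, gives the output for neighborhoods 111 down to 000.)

167

  ###|#  b7=1 t=0,i=2
  ##.|.  b6=0 t=0,i=3
  #.#|#  b5=1 t=0,i=0
  #..|.  b4=0 t=0,i=4
  .##|.  b3=0 t=0,i=1
  .#.|#  b2=1 t=0,i=6
  ..#|#  b1=1 t=0,i=5
  ...|#  b0=1 t=0,i=8
  bits 10100111 = 167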